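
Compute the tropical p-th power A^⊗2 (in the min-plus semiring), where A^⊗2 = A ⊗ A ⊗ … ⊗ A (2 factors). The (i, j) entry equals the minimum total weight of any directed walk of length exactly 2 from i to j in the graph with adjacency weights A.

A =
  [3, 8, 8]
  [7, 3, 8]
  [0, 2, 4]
A^⊗2 =
  [6, 10, 11]
  [8, 6, 11]
  [3, 5, 8]

Each entry (A^⊗2)_ij equals the minimum over all length-2 walks i = v_0 → v_1 → … → v_2 = j of Σ_t A[v_t][v_{t+1}]. For example, for (i, j) = (0, 2) we minimise over 3 possible intermediate vertex sequences; the minimum is 11, attained along the walk 0 → 0 → 2.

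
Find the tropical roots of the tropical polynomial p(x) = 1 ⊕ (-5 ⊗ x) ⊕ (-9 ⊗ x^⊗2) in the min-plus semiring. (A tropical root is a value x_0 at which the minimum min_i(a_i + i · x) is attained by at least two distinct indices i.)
Roots: {4, 6}

Each tropical root is a break point of the lower envelope of the lines y = a_i + i · x (there are 3 lines, with slopes 0, 1, ..., 2). Only the lines that attain the minimum somewhere contribute to roots; other lines are dominated. Here the surviving (envelope) indices are i = 2, i = 1, i = 0.
Intersections between consecutive envelope lines give the roots: for adjacent envelope indices i < j the intersection is x = (a_i − a_j) / (j − i). Reading off the sorted break points: {4, 6}.
Verification: at each break x_0, at least two indices attain the minimum of min_i(a_i + i · x_0).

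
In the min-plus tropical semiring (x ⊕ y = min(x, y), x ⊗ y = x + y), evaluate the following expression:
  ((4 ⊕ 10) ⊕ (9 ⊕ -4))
((4 ⊕ 10) ⊕ (9 ⊕ -4)) = -4

Expand innermost to outermost. Recall ⊕ takes the minimum of its arguments and ⊗ takes their sum. Working out the expression ((4 ⊕ 10) ⊕ (9 ⊕ -4)) gives -4.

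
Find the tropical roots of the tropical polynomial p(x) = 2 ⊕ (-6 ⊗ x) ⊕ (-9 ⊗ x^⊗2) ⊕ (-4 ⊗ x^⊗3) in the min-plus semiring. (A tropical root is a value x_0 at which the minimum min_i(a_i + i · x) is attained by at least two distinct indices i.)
Roots: {-5, 3, 8}

Each tropical root is a break point of the lower envelope of the lines y = a_i + i · x (there are 4 lines, with slopes 0, 1, ..., 3). Only the lines that attain the minimum somewhere contribute to roots; other lines are dominated. Here the surviving (envelope) indices are i = 3, i = 2, i = 1, i = 0.
Intersections between consecutive envelope lines give the roots: for adjacent envelope indices i < j the intersection is x = (a_i − a_j) / (j − i). Reading off the sorted break points: {-5, 3, 8}.
Verification: at each break x_0, at least two indices attain the minimum of min_i(a_i + i · x_0).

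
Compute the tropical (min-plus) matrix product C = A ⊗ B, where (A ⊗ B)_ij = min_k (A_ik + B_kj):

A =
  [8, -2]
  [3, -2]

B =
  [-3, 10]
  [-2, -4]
A ⊗ B =
  [-4, -6]
  [-4, -6]

Apply the min-plus product entry-by-entry:
  C[0][0] = min over k of (A[0][0] + B[0][0] = 8 + -3 = 5, A[0][1] + B[1][0] = -2 + -2 = -4) = -4 (attained at k = 1)
  C[0][1] = min over k of (A[0][0] + B[0][1] = 8 + 10 = 18, A[0][1] + B[1][1] = -2 + -4 = -6) = -6 (attained at k = 1)
  C[1][0] = min over k of (A[1][0] + B[0][0] = 3 + -3 = 0, A[1][1] + B[1][0] = -2 + -2 = -4) = -4 (attained at k = 1)
  C[1][1] = min over k of (A[1][0] + B[0][1] = 3 + 10 = 13, A[1][1] + B[1][1] = -2 + -4 = -6) = -6 (attained at k = 1)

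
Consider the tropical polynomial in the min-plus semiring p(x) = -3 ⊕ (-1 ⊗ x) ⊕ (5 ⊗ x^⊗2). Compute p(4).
p(4) = -3

A tropical monomial a ⊗ x^⊗i evaluates to a + i · x. Evaluating each term at x = 4:
  Term 0 contributes -3 + 0 · 4 = -3
  Term 1 contributes -1 + 1 · 4 = 3
  Term 2 contributes 5 + 2 · 4 = 13
p(4) = ⊕ of these = min[-3, 3, 13] = -3.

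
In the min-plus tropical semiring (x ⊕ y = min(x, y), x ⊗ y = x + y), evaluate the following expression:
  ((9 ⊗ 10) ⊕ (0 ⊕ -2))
((9 ⊗ 10) ⊕ (0 ⊕ -2)) = -2

Expand innermost to outermost. Recall ⊕ takes the minimum of its arguments and ⊗ takes their sum. Working out the expression ((9 ⊗ 10) ⊕ (0 ⊕ -2)) gives -2.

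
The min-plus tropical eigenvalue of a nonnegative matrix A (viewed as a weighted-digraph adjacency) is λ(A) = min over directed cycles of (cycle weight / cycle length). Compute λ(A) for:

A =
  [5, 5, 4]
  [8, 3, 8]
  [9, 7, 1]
λ(A) = 1

Enumerate directed cycles and compute their means (weight / length). Sample:
  cycle 0 → 0: weight = 5, length = 1, mean = 5/1 ≈ 5.000
  cycle 1 → 1: weight = 3, length = 1, mean = 3/1 ≈ 3.000
  cycle 2 → 2: weight = 1, length = 1, mean = 1/1 ≈ 1.000
  cycle 0 → 1 → 0: weight = 13, length = 2, mean = 13/2 ≈ 6.500
  cycle 0 → 2 → 0: weight = 13, length = 2, mean = 13/2 ≈ 6.500
  cycle 1 → 0 → 1: weight = 13, length = 2, mean = 13/2 ≈ 6.500
Minimum mean = 1.000, attained e.g. along the cycle 2 → 2 with weight 1 and length 1. So λ(A) = 1/1 = 1.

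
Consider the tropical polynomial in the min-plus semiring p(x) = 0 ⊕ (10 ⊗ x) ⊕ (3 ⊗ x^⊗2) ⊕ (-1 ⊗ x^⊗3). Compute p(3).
p(3) = 0

A tropical monomial a ⊗ x^⊗i evaluates to a + i · x. Evaluating each term at x = 3:
  Term 0 contributes 0 + 0 · 3 = 0
  Term 1 contributes 10 + 1 · 3 = 13
  Term 2 contributes 3 + 2 · 3 = 9
  Term 3 contributes -1 + 3 · 3 = 8
p(3) = ⊕ of these = min[0, 13, 9, 8] = 0.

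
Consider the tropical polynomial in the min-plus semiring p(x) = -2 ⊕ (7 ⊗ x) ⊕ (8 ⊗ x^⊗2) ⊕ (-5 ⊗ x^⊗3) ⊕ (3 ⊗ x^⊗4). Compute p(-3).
p(-3) = -14

A tropical monomial a ⊗ x^⊗i evaluates to a + i · x. Evaluating each term at x = -3:
  Term 0 contributes -2 + 0 · -3 = -2
  Term 1 contributes 7 + 1 · -3 = 4
  Term 2 contributes 8 + 2 · -3 = 2
  Term 3 contributes -5 + 3 · -3 = -14
  Term 4 contributes 3 + 4 · -3 = -9
p(-3) = ⊕ of these = min[-2, 4, 2, -14, -9] = -14.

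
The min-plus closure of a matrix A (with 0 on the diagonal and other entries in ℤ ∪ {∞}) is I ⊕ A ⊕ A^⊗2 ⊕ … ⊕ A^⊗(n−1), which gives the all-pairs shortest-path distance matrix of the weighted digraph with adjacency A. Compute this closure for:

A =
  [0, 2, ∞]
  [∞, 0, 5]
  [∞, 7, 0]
Closure =
  [0, 2, 7]
  [∞, 0, 5]
  [∞, 7, 0]

This is the Floyd-Warshall all-pairs shortest-path computation. For each intermediate vertex k = 0, 1, …, 2, update dist[i][j] ← min(dist[i][j], dist[i][k] + dist[k][j]). The final matrix gives, for each (i, j), the minimum total weight of any directed path from i to j (possibly empty when i = j).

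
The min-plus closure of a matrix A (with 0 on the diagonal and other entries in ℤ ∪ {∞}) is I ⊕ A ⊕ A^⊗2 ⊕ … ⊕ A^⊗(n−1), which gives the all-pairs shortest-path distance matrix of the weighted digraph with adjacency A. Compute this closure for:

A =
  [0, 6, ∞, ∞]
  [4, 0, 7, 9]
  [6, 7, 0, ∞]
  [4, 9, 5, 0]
Closure =
  [0, 6, 13, 15]
  [4, 0, 7, 9]
  [6, 7, 0, 16]
  [4, 9, 5, 0]

This is the Floyd-Warshall all-pairs shortest-path computation. For each intermediate vertex k = 0, 1, …, 3, update dist[i][j] ← min(dist[i][j], dist[i][k] + dist[k][j]). The final matrix gives, for each (i, j), the minimum total weight of any directed path from i to j (possibly empty when i = j).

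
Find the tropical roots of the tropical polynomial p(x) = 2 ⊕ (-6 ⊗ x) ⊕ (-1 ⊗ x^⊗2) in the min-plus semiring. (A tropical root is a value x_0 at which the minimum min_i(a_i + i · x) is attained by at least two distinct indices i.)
Roots: {-5, 8}

Each tropical root is a break point of the lower envelope of the lines y = a_i + i · x (there are 3 lines, with slopes 0, 1, ..., 2). Only the lines that attain the minimum somewhere contribute to roots; other lines are dominated. Here the surviving (envelope) indices are i = 2, i = 1, i = 0.
Intersections between consecutive envelope lines give the roots: for adjacent envelope indices i < j the intersection is x = (a_i − a_j) / (j − i). Reading off the sorted break points: {-5, 8}.
Verification: at each break x_0, at least two indices attain the minimum of min_i(a_i + i · x_0).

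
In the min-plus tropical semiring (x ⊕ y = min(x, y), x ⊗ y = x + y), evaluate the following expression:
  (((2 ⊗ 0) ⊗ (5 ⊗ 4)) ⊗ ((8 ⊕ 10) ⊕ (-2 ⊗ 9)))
(((2 ⊗ 0) ⊗ (5 ⊗ 4)) ⊗ ((8 ⊕ 10) ⊕ (-2 ⊗ 9))) = 18

Expand innermost to outermost. Recall ⊕ takes the minimum of its arguments and ⊗ takes their sum. Working out the expression (((2 ⊗ 0) ⊗ (5 ⊗ 4)) ⊗ ((8 ⊕ 10) ⊕ (-2 ⊗ 9))) gives 18.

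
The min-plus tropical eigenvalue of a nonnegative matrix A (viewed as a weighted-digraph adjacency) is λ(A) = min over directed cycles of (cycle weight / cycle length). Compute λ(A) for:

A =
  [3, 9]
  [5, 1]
λ(A) = 1

Enumerate directed cycles and compute their means (weight / length). Sample:
  cycle 0 → 0: weight = 3, length = 1, mean = 3/1 ≈ 3.000
  cycle 1 → 1: weight = 1, length = 1, mean = 1/1 ≈ 1.000
  cycle 0 → 1 → 0: weight = 14, length = 2, mean = 14/2 ≈ 7.000
  cycle 1 → 0 → 1: weight = 14, length = 2, mean = 14/2 ≈ 7.000
Minimum mean = 1.000, attained e.g. along the cycle 1 → 1 with weight 1 and length 1. So λ(A) = 1/1 = 1.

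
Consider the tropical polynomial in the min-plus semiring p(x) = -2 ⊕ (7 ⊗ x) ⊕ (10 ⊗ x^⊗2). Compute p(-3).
p(-3) = -2

A tropical monomial a ⊗ x^⊗i evaluates to a + i · x. Evaluating each term at x = -3:
  Term 0 contributes -2 + 0 · -3 = -2
  Term 1 contributes 7 + 1 · -3 = 4
  Term 2 contributes 10 + 2 · -3 = 4
p(-3) = ⊕ of these = min[-2, 4, 4] = -2.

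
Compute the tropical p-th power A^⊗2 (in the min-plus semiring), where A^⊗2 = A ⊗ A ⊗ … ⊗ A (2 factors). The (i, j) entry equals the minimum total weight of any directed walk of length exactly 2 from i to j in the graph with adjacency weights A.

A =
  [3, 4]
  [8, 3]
A^⊗2 =
  [6, 7]
  [11, 6]

Each entry (A^⊗2)_ij equals the minimum over all length-2 walks i = v_0 → v_1 → … → v_2 = j of Σ_t A[v_t][v_{t+1}]. For example, for (i, j) = (0, 1) we minimise over 2 possible intermediate vertex sequences; the minimum is 7, attained along the walk 0 → 0 → 1.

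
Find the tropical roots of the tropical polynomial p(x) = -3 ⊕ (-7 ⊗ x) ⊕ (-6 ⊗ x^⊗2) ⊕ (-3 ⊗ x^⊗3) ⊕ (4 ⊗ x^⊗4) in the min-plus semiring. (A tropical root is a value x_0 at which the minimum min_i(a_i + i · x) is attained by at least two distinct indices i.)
Roots: {-7, -3, -1, 4}

Each tropical root is a break point of the lower envelope of the lines y = a_i + i · x (there are 5 lines, with slopes 0, 1, ..., 4). Only the lines that attain the minimum somewhere contribute to roots; other lines are dominated. Here the surviving (envelope) indices are i = 4, i = 3, i = 2, i = 1, i = 0.
Intersections between consecutive envelope lines give the roots: for adjacent envelope indices i < j the intersection is x = (a_i − a_j) / (j − i). Reading off the sorted break points: {-7, -3, -1, 4}.
Verification: at each break x_0, at least two indices attain the minimum of min_i(a_i + i · x_0).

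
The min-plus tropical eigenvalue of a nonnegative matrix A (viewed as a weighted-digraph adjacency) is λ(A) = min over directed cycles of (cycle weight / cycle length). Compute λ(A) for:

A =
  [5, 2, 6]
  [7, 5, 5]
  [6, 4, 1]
λ(A) = 1

Enumerate directed cycles and compute their means (weight / length). Sample:
  cycle 0 → 0: weight = 5, length = 1, mean = 5/1 ≈ 5.000
  cycle 1 → 1: weight = 5, length = 1, mean = 5/1 ≈ 5.000
  cycle 2 → 2: weight = 1, length = 1, mean = 1/1 ≈ 1.000
  cycle 0 → 1 → 0: weight = 9, length = 2, mean = 9/2 ≈ 4.500
  cycle 0 → 2 → 0: weight = 12, length = 2, mean = 12/2 ≈ 6.000
  cycle 1 → 0 → 1: weight = 9, length = 2, mean = 9/2 ≈ 4.500
Minimum mean = 1.000, attained e.g. along the cycle 2 → 2 with weight 1 and length 1. So λ(A) = 1/1 = 1.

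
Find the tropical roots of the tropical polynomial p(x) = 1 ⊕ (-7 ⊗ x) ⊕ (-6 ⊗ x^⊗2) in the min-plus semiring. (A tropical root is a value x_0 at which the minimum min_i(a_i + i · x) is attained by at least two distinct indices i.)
Roots: {-1, 8}

Each tropical root is a break point of the lower envelope of the lines y = a_i + i · x (there are 3 lines, with slopes 0, 1, ..., 2). Only the lines that attain the minimum somewhere contribute to roots; other lines are dominated. Here the surviving (envelope) indices are i = 2, i = 1, i = 0.
Intersections between consecutive envelope lines give the roots: for adjacent envelope indices i < j the intersection is x = (a_i − a_j) / (j − i). Reading off the sorted break points: {-1, 8}.
Verification: at each break x_0, at least two indices attain the minimum of min_i(a_i + i · x_0).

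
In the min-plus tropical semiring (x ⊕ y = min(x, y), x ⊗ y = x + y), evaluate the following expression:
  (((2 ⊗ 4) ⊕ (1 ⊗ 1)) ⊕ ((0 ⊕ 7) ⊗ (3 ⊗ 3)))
(((2 ⊗ 4) ⊕ (1 ⊗ 1)) ⊕ ((0 ⊕ 7) ⊗ (3 ⊗ 3))) = 2

Expand innermost to outermost. Recall ⊕ takes the minimum of its arguments and ⊗ takes their sum. Working out the expression (((2 ⊗ 4) ⊕ (1 ⊗ 1)) ⊕ ((0 ⊕ 7) ⊗ (3 ⊗ 3))) gives 2.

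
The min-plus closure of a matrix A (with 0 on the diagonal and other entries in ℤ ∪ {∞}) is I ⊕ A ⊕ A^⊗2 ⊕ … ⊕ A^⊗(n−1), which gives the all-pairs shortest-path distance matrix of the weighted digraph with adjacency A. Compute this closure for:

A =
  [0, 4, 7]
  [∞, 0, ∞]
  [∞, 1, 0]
Closure =
  [0, 4, 7]
  [∞, 0, ∞]
  [∞, 1, 0]

This is the Floyd-Warshall all-pairs shortest-path computation. For each intermediate vertex k = 0, 1, …, 2, update dist[i][j] ← min(dist[i][j], dist[i][k] + dist[k][j]). The final matrix gives, for each (i, j), the minimum total weight of any directed path from i to j (possibly empty when i = j).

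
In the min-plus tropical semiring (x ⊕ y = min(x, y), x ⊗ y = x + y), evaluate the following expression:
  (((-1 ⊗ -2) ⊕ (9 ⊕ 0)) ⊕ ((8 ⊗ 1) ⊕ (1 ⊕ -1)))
(((-1 ⊗ -2) ⊕ (9 ⊕ 0)) ⊕ ((8 ⊗ 1) ⊕ (1 ⊕ -1))) = -3

Expand innermost to outermost. Recall ⊕ takes the minimum of its arguments and ⊗ takes their sum. Working out the expression (((-1 ⊗ -2) ⊕ (9 ⊕ 0)) ⊕ ((8 ⊗ 1) ⊕ (1 ⊕ -1))) gives -3.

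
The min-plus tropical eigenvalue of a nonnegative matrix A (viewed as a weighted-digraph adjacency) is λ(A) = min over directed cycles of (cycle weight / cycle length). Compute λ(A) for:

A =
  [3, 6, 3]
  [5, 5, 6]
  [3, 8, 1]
λ(A) = 1

Enumerate directed cycles and compute their means (weight / length). Sample:
  cycle 0 → 0: weight = 3, length = 1, mean = 3/1 ≈ 3.000
  cycle 1 → 1: weight = 5, length = 1, mean = 5/1 ≈ 5.000
  cycle 2 → 2: weight = 1, length = 1, mean = 1/1 ≈ 1.000
  cycle 0 → 1 → 0: weight = 11, length = 2, mean = 11/2 ≈ 5.500
  cycle 0 → 2 → 0: weight = 6, length = 2, mean = 6/2 ≈ 3.000
  cycle 1 → 0 → 1: weight = 11, length = 2, mean = 11/2 ≈ 5.500
Minimum mean = 1.000, attained e.g. along the cycle 2 → 2 with weight 1 and length 1. So λ(A) = 1/1 = 1.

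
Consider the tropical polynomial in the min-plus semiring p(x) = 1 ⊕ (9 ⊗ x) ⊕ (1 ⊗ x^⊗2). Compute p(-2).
p(-2) = -3

A tropical monomial a ⊗ x^⊗i evaluates to a + i · x. Evaluating each term at x = -2:
  Term 0 contributes 1 + 0 · -2 = 1
  Term 1 contributes 9 + 1 · -2 = 7
  Term 2 contributes 1 + 2 · -2 = -3
p(-2) = ⊕ of these = min[1, 7, -3] = -3.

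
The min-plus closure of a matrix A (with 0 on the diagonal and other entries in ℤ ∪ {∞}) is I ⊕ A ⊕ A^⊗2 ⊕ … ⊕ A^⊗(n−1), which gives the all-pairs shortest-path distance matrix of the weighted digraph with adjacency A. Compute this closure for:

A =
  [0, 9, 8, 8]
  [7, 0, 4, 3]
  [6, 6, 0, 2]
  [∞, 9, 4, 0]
Closure =
  [0, 9, 8, 8]
  [7, 0, 4, 3]
  [6, 6, 0, 2]
  [10, 9, 4, 0]

This is the Floyd-Warshall all-pairs shortest-path computation. For each intermediate vertex k = 0, 1, …, 3, update dist[i][j] ← min(dist[i][j], dist[i][k] + dist[k][j]). The final matrix gives, for each (i, j), the minimum total weight of any directed path from i to j (possibly empty when i = j).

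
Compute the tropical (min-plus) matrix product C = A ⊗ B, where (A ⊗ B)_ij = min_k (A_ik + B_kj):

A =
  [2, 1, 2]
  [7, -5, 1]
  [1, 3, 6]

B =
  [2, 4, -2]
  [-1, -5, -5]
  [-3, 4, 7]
A ⊗ B =
  [-1, -4, -4]
  [-6, -10, -10]
  [2, -2, -2]

Apply the min-plus product entry-by-entry:
  C[0][0] = min over k of (A[0][0] + B[0][0] = 2 + 2 = 4, A[0][1] + B[1][0] = 1 + -1 = 0, A[0][2] + B[2][0] = 2 + -3 = -1) = -1 (attained at k = 2)
  C[0][1] = min over k of (A[0][0] + B[0][1] = 2 + 4 = 6, A[0][1] + B[1][1] = 1 + -5 = -4, A[0][2] + B[2][1] = 2 + 4 = 6) = -4 (attained at k = 1)
  C[0][2] = min over k of (A[0][0] + B[0][2] = 2 + -2 = 0, A[0][1] + B[1][2] = 1 + -5 = -4, A[0][2] + B[2][2] = 2 + 7 = 9) = -4 (attained at k = 1)
  C[1][0] = min over k of (A[1][0] + B[0][0] = 7 + 2 = 9, A[1][1] + B[1][0] = -5 + -1 = -6, A[1][2] + B[2][0] = 1 + -3 = -2) = -6 (attained at k = 1)
  C[1][1] = min over k of (A[1][0] + B[0][1] = 7 + 4 = 11, A[1][1] + B[1][1] = -5 + -5 = -10, A[1][2] + B[2][1] = 1 + 4 = 5) = -10 (attained at k = 1)
  C[1][2] = min over k of (A[1][0] + B[0][2] = 7 + -2 = 5, A[1][1] + B[1][2] = -5 + -5 = -10, A[1][2] + B[2][2] = 1 + 7 = 8) = -10 (attained at k = 1)
  C[2][0] = min over k of (A[2][0] + B[0][0] = 1 + 2 = 3, A[2][1] + B[1][0] = 3 + -1 = 2, A[2][2] + B[2][0] = 6 + -3 = 3) = 2 (attained at k = 1)
  C[2][1] = min over k of (A[2][0] + B[0][1] = 1 + 4 = 5, A[2][1] + B[1][1] = 3 + -5 = -2, A[2][2] + B[2][1] = 6 + 4 = 10) = -2 (attained at k = 1)
  C[2][2] = min over k of (A[2][0] + B[0][2] = 1 + -2 = -1, A[2][1] + B[1][2] = 3 + -5 = -2, A[2][2] + B[2][2] = 6 + 7 = 13) = -2 (attained at k = 1)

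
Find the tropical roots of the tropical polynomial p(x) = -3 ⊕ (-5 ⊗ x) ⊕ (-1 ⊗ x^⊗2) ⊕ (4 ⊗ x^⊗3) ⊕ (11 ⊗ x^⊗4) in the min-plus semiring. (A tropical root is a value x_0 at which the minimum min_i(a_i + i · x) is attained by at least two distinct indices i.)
Roots: {-7, -5, -4, 2}

Each tropical root is a break point of the lower envelope of the lines y = a_i + i · x (there are 5 lines, with slopes 0, 1, ..., 4). Only the lines that attain the minimum somewhere contribute to roots; other lines are dominated. Here the surviving (envelope) indices are i = 4, i = 3, i = 2, i = 1, i = 0.
Intersections between consecutive envelope lines give the roots: for adjacent envelope indices i < j the intersection is x = (a_i − a_j) / (j − i). Reading off the sorted break points: {-7, -5, -4, 2}.
Verification: at each break x_0, at least two indices attain the minimum of min_i(a_i + i · x_0).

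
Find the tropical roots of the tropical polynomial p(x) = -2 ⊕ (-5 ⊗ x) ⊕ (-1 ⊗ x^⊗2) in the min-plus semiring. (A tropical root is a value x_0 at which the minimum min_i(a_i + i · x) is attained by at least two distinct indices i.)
Roots: {-4, 3}

Each tropical root is a break point of the lower envelope of the lines y = a_i + i · x (there are 3 lines, with slopes 0, 1, ..., 2). Only the lines that attain the minimum somewhere contribute to roots; other lines are dominated. Here the surviving (envelope) indices are i = 2, i = 1, i = 0.
Intersections between consecutive envelope lines give the roots: for adjacent envelope indices i < j the intersection is x = (a_i − a_j) / (j − i). Reading off the sorted break points: {-4, 3}.
Verification: at each break x_0, at least two indices attain the minimum of min_i(a_i + i · x_0).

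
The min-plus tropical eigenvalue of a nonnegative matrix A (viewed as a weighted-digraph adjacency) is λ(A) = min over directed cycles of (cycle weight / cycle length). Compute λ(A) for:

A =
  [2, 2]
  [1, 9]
λ(A) = 3/2

Enumerate directed cycles and compute their means (weight / length). Sample:
  cycle 0 → 0: weight = 2, length = 1, mean = 2/1 ≈ 2.000
  cycle 1 → 1: weight = 9, length = 1, mean = 9/1 ≈ 9.000
  cycle 0 → 1 → 0: weight = 3, length = 2, mean = 3/2 ≈ 1.500
  cycle 1 → 0 → 1: weight = 3, length = 2, mean = 3/2 ≈ 1.500
Minimum mean = 1.500, attained e.g. along the cycle 0 → 1 → 0 with weight 3 and length 2. So λ(A) = 3/2 = 3/2.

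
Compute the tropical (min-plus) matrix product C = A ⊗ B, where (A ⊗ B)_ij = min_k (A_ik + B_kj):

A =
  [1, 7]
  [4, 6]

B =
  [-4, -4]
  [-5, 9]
A ⊗ B =
  [-3, -3]
  [0, 0]

Apply the min-plus product entry-by-entry:
  C[0][0] = min over k of (A[0][0] + B[0][0] = 1 + -4 = -3, A[0][1] + B[1][0] = 7 + -5 = 2) = -3 (attained at k = 0)
  C[0][1] = min over k of (A[0][0] + B[0][1] = 1 + -4 = -3, A[0][1] + B[1][1] = 7 + 9 = 16) = -3 (attained at k = 0)
  C[1][0] = min over k of (A[1][0] + B[0][0] = 4 + -4 = 0, A[1][1] + B[1][0] = 6 + -5 = 1) = 0 (attained at k = 0)
  C[1][1] = min over k of (A[1][0] + B[0][1] = 4 + -4 = 0, A[1][1] + B[1][1] = 6 + 9 = 15) = 0 (attained at k = 0)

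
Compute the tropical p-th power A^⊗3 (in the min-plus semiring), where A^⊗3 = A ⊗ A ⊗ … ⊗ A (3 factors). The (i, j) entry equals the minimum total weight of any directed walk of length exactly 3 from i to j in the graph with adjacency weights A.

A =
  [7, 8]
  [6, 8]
A^⊗3 =
  [21, 22]
  [20, 21]

Each entry (A^⊗3)_ij equals the minimum over all length-3 walks i = v_0 → v_1 → … → v_3 = j of Σ_t A[v_t][v_{t+1}]. For example, for (i, j) = (0, 1) we minimise over 4 possible intermediate vertex sequences; the minimum is 22, attained along the walk 0 → 0 → 0 → 1.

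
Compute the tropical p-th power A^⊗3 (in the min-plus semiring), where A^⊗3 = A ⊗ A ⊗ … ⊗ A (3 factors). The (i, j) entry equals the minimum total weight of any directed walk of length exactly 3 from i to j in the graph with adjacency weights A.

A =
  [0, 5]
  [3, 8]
A^⊗3 =
  [0, 5]
  [3, 8]

Each entry (A^⊗3)_ij equals the minimum over all length-3 walks i = v_0 → v_1 → … → v_3 = j of Σ_t A[v_t][v_{t+1}]. For example, for (i, j) = (0, 1) we minimise over 4 possible intermediate vertex sequences; the minimum is 5, attained along the walk 0 → 0 → 0 → 1.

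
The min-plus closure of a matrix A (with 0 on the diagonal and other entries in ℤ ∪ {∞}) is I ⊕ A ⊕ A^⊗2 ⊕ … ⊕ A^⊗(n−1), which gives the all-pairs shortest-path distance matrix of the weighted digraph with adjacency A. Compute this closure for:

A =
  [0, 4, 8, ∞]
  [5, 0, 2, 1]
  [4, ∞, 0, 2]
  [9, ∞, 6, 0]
Closure =
  [0, 4, 6, 5]
  [5, 0, 2, 1]
  [4, 8, 0, 2]
  [9, 13, 6, 0]

This is the Floyd-Warshall all-pairs shortest-path computation. For each intermediate vertex k = 0, 1, …, 3, update dist[i][j] ← min(dist[i][j], dist[i][k] + dist[k][j]). The final matrix gives, for each (i, j), the minimum total weight of any directed path from i to j (possibly empty when i = j).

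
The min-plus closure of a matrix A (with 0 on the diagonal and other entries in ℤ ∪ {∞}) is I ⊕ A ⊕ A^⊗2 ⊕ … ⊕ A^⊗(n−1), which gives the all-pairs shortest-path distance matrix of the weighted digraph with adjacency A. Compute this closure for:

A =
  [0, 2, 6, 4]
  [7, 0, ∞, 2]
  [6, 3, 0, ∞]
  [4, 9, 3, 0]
Closure =
  [0, 2, 6, 4]
  [6, 0, 5, 2]
  [6, 3, 0, 5]
  [4, 6, 3, 0]

This is the Floyd-Warshall all-pairs shortest-path computation. For each intermediate vertex k = 0, 1, …, 3, update dist[i][j] ← min(dist[i][j], dist[i][k] + dist[k][j]). The final matrix gives, for each (i, j), the minimum total weight of any directed path from i to j (possibly empty when i = j).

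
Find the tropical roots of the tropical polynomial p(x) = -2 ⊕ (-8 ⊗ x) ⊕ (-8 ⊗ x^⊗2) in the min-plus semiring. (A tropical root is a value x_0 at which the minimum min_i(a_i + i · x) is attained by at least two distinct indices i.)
Roots: {0, 6}

Each tropical root is a break point of the lower envelope of the lines y = a_i + i · x (there are 3 lines, with slopes 0, 1, ..., 2). Only the lines that attain the minimum somewhere contribute to roots; other lines are dominated. Here the surviving (envelope) indices are i = 2, i = 1, i = 0.
Intersections between consecutive envelope lines give the roots: for adjacent envelope indices i < j the intersection is x = (a_i − a_j) / (j − i). Reading off the sorted break points: {0, 6}.
Verification: at each break x_0, at least two indices attain the minimum of min_i(a_i + i · x_0).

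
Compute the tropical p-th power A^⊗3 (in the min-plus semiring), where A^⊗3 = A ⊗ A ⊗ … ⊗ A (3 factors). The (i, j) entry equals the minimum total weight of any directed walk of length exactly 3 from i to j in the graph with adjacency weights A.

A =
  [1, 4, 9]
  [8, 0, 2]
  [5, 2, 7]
A^⊗3 =
  [3, 4, 6]
  [7, 0, 2]
  [7, 2, 4]

Each entry (A^⊗3)_ij equals the minimum over all length-3 walks i = v_0 → v_1 → … → v_3 = j of Σ_t A[v_t][v_{t+1}]. For example, for (i, j) = (0, 2) we minimise over 9 possible intermediate vertex sequences; the minimum is 6, attained along the walk 0 → 1 → 1 → 2.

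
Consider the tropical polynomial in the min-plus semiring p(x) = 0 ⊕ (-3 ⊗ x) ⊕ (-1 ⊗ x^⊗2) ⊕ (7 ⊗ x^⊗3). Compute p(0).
p(0) = -3

A tropical monomial a ⊗ x^⊗i evaluates to a + i · x. Evaluating each term at x = 0:
  Term 0 contributes 0 + 0 · 0 = 0
  Term 1 contributes -3 + 1 · 0 = -3
  Term 2 contributes -1 + 2 · 0 = -1
  Term 3 contributes 7 + 3 · 0 = 7
p(0) = ⊕ of these = min[0, -3, -1, 7] = -3.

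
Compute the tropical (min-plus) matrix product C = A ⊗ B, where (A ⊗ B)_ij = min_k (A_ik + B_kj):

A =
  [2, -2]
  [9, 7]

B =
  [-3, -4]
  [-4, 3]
A ⊗ B =
  [-6, -2]
  [3, 5]

Apply the min-plus product entry-by-entry:
  C[0][0] = min over k of (A[0][0] + B[0][0] = 2 + -3 = -1, A[0][1] + B[1][0] = -2 + -4 = -6) = -6 (attained at k = 1)
  C[0][1] = min over k of (A[0][0] + B[0][1] = 2 + -4 = -2, A[0][1] + B[1][1] = -2 + 3 = 1) = -2 (attained at k = 0)
  C[1][0] = min over k of (A[1][0] + B[0][0] = 9 + -3 = 6, A[1][1] + B[1][0] = 7 + -4 = 3) = 3 (attained at k = 1)
  C[1][1] = min over k of (A[1][0] + B[0][1] = 9 + -4 = 5, A[1][1] + B[1][1] = 7 + 3 = 10) = 5 (attained at k = 0)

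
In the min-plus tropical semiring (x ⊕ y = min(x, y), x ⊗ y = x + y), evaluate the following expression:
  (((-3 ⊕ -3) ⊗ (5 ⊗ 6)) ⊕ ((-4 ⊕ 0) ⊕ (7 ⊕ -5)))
(((-3 ⊕ -3) ⊗ (5 ⊗ 6)) ⊕ ((-4 ⊕ 0) ⊕ (7 ⊕ -5))) = -5

Expand innermost to outermost. Recall ⊕ takes the minimum of its arguments and ⊗ takes their sum. Working out the expression (((-3 ⊕ -3) ⊗ (5 ⊗ 6)) ⊕ ((-4 ⊕ 0) ⊕ (7 ⊕ -5))) gives -5.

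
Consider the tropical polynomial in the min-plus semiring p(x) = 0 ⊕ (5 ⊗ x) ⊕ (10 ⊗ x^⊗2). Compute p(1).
p(1) = 0

A tropical monomial a ⊗ x^⊗i evaluates to a + i · x. Evaluating each term at x = 1:
  Term 0 contributes 0 + 0 · 1 = 0
  Term 1 contributes 5 + 1 · 1 = 6
  Term 2 contributes 10 + 2 · 1 = 12
p(1) = ⊕ of these = min[0, 6, 12] = 0.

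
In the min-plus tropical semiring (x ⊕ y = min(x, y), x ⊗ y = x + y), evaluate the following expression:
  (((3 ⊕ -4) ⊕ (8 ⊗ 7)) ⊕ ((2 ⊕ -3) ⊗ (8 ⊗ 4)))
(((3 ⊕ -4) ⊕ (8 ⊗ 7)) ⊕ ((2 ⊕ -3) ⊗ (8 ⊗ 4))) = -4

Expand innermost to outermost. Recall ⊕ takes the minimum of its arguments and ⊗ takes their sum. Working out the expression (((3 ⊕ -4) ⊕ (8 ⊗ 7)) ⊕ ((2 ⊕ -3) ⊗ (8 ⊗ 4))) gives -4.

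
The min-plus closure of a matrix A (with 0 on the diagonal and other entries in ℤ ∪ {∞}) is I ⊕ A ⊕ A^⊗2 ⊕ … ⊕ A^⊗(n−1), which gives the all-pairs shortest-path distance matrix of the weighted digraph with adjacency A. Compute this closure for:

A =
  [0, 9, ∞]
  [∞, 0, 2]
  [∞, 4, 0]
Closure =
  [0, 9, 11]
  [∞, 0, 2]
  [∞, 4, 0]

This is the Floyd-Warshall all-pairs shortest-path computation. For each intermediate vertex k = 0, 1, …, 2, update dist[i][j] ← min(dist[i][j], dist[i][k] + dist[k][j]). The final matrix gives, for each (i, j), the minimum total weight of any directed path from i to j (possibly empty when i = j).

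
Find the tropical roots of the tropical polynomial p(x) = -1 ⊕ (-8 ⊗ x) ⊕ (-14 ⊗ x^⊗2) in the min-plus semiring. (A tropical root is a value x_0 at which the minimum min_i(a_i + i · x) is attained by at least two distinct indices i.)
Roots: {6, 7}

Each tropical root is a break point of the lower envelope of the lines y = a_i + i · x (there are 3 lines, with slopes 0, 1, ..., 2). Only the lines that attain the minimum somewhere contribute to roots; other lines are dominated. Here the surviving (envelope) indices are i = 2, i = 1, i = 0.
Intersections between consecutive envelope lines give the roots: for adjacent envelope indices i < j the intersection is x = (a_i − a_j) / (j − i). Reading off the sorted break points: {6, 7}.
Verification: at each break x_0, at least two indices attain the minimum of min_i(a_i + i · x_0).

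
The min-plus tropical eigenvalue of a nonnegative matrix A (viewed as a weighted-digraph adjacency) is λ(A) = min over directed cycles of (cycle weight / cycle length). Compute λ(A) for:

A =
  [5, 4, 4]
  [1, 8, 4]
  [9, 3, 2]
λ(A) = 2

Enumerate directed cycles and compute their means (weight / length). Sample:
  cycle 0 → 0: weight = 5, length = 1, mean = 5/1 ≈ 5.000
  cycle 1 → 1: weight = 8, length = 1, mean = 8/1 ≈ 8.000
  cycle 2 → 2: weight = 2, length = 1, mean = 2/1 ≈ 2.000
  cycle 0 → 1 → 0: weight = 5, length = 2, mean = 5/2 ≈ 2.500
  cycle 0 → 2 → 0: weight = 13, length = 2, mean = 13/2 ≈ 6.500
  cycle 1 → 0 → 1: weight = 5, length = 2, mean = 5/2 ≈ 2.500
Minimum mean = 2.000, attained e.g. along the cycle 2 → 2 with weight 2 and length 1. So λ(A) = 2/1 = 2.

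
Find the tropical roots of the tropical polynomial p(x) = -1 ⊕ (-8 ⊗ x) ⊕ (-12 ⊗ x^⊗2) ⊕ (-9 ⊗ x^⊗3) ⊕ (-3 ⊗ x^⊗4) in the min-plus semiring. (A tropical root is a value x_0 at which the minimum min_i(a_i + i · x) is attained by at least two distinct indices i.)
Roots: {-6, -3, 4, 7}

Each tropical root is a break point of the lower envelope of the lines y = a_i + i · x (there are 5 lines, with slopes 0, 1, ..., 4). Only the lines that attain the minimum somewhere contribute to roots; other lines are dominated. Here the surviving (envelope) indices are i = 4, i = 3, i = 2, i = 1, i = 0.
Intersections between consecutive envelope lines give the roots: for adjacent envelope indices i < j the intersection is x = (a_i − a_j) / (j − i). Reading off the sorted break points: {-6, -3, 4, 7}.
Verification: at each break x_0, at least two indices attain the minimum of min_i(a_i + i · x_0).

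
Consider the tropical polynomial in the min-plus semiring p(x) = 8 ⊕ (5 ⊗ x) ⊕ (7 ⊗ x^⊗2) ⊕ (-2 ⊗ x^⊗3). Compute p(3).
p(3) = 7

A tropical monomial a ⊗ x^⊗i evaluates to a + i · x. Evaluating each term at x = 3:
  Term 0 contributes 8 + 0 · 3 = 8
  Term 1 contributes 5 + 1 · 3 = 8
  Term 2 contributes 7 + 2 · 3 = 13
  Term 3 contributes -2 + 3 · 3 = 7
p(3) = ⊕ of these = min[8, 8, 13, 7] = 7.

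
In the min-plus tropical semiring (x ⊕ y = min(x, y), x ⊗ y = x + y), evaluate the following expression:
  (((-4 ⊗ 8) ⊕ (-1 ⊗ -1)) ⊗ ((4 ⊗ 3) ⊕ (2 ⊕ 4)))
(((-4 ⊗ 8) ⊕ (-1 ⊗ -1)) ⊗ ((4 ⊗ 3) ⊕ (2 ⊕ 4))) = 0

Expand innermost to outermost. Recall ⊕ takes the minimum of its arguments and ⊗ takes their sum. Working out the expression (((-4 ⊗ 8) ⊕ (-1 ⊗ -1)) ⊗ ((4 ⊗ 3) ⊕ (2 ⊕ 4))) gives 0.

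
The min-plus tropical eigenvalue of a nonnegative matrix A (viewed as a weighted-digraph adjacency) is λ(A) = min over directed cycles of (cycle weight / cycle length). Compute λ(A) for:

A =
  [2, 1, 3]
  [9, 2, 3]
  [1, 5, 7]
λ(A) = 5/3

Enumerate directed cycles and compute their means (weight / length). Sample:
  cycle 0 → 0: weight = 2, length = 1, mean = 2/1 ≈ 2.000
  cycle 1 → 1: weight = 2, length = 1, mean = 2/1 ≈ 2.000
  cycle 2 → 2: weight = 7, length = 1, mean = 7/1 ≈ 7.000
  cycle 0 → 1 → 0: weight = 10, length = 2, mean = 10/2 ≈ 5.000
  cycle 0 → 2 → 0: weight = 4, length = 2, mean = 4/2 ≈ 2.000
  cycle 1 → 0 → 1: weight = 10, length = 2, mean = 10/2 ≈ 5.000
Minimum mean = 1.667, attained e.g. along the cycle 0 → 1 → 2 → 0 with weight 5 and length 3. So λ(A) = 5/3 = 5/3.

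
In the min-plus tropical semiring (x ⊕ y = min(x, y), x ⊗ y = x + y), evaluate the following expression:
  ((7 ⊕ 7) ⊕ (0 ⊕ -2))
((7 ⊕ 7) ⊕ (0 ⊕ -2)) = -2

Expand innermost to outermost. Recall ⊕ takes the minimum of its arguments and ⊗ takes their sum. Working out the expression ((7 ⊕ 7) ⊕ (0 ⊕ -2)) gives -2.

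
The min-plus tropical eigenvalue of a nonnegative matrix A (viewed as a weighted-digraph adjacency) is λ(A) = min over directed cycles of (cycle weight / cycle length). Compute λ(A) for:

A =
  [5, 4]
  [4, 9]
λ(A) = 4

Enumerate directed cycles and compute their means (weight / length). Sample:
  cycle 0 → 0: weight = 5, length = 1, mean = 5/1 ≈ 5.000
  cycle 1 → 1: weight = 9, length = 1, mean = 9/1 ≈ 9.000
  cycle 0 → 1 → 0: weight = 8, length = 2, mean = 8/2 ≈ 4.000
  cycle 1 → 0 → 1: weight = 8, length = 2, mean = 8/2 ≈ 4.000
Minimum mean = 4.000, attained e.g. along the cycle 0 → 1 → 0 with weight 8 and length 2. So λ(A) = 8/2 = 4.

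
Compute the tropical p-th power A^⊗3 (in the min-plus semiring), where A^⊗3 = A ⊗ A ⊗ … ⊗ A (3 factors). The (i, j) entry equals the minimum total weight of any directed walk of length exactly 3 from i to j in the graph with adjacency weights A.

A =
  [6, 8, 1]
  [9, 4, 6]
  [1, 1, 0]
A^⊗3 =
  [2, 2, 1]
  [7, 7, 6]
  [1, 1, 0]

Each entry (A^⊗3)_ij equals the minimum over all length-3 walks i = v_0 → v_1 → … → v_3 = j of Σ_t A[v_t][v_{t+1}]. For example, for (i, j) = (0, 2) we minimise over 9 possible intermediate vertex sequences; the minimum is 1, attained along the walk 0 → 2 → 2 → 2.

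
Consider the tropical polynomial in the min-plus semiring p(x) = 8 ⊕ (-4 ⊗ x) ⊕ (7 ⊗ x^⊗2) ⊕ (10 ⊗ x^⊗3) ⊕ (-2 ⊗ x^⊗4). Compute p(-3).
p(-3) = -14

A tropical monomial a ⊗ x^⊗i evaluates to a + i · x. Evaluating each term at x = -3:
  Term 0 contributes 8 + 0 · -3 = 8
  Term 1 contributes -4 + 1 · -3 = -7
  Term 2 contributes 7 + 2 · -3 = 1
  Term 3 contributes 10 + 3 · -3 = 1
  Term 4 contributes -2 + 4 · -3 = -14
p(-3) = ⊕ of these = min[8, -7, 1, 1, -14] = -14.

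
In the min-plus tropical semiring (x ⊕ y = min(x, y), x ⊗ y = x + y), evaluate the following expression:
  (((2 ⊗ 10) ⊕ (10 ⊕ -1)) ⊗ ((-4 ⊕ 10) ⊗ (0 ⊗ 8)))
(((2 ⊗ 10) ⊕ (10 ⊕ -1)) ⊗ ((-4 ⊕ 10) ⊗ (0 ⊗ 8))) = 3

Expand innermost to outermost. Recall ⊕ takes the minimum of its arguments and ⊗ takes their sum. Working out the expression (((2 ⊗ 10) ⊕ (10 ⊕ -1)) ⊗ ((-4 ⊕ 10) ⊗ (0 ⊗ 8))) gives 3.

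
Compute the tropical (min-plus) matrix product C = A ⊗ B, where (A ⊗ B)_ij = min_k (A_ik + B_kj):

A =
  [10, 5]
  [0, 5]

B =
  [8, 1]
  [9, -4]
A ⊗ B =
  [14, 1]
  [8, 1]

Apply the min-plus product entry-by-entry:
  C[0][0] = min over k of (A[0][0] + B[0][0] = 10 + 8 = 18, A[0][1] + B[1][0] = 5 + 9 = 14) = 14 (attained at k = 1)
  C[0][1] = min over k of (A[0][0] + B[0][1] = 10 + 1 = 11, A[0][1] + B[1][1] = 5 + -4 = 1) = 1 (attained at k = 1)
  C[1][0] = min over k of (A[1][0] + B[0][0] = 0 + 8 = 8, A[1][1] + B[1][0] = 5 + 9 = 14) = 8 (attained at k = 0)
  C[1][1] = min over k of (A[1][0] + B[0][1] = 0 + 1 = 1, A[1][1] + B[1][1] = 5 + -4 = 1) = 1 (attained at k = 0)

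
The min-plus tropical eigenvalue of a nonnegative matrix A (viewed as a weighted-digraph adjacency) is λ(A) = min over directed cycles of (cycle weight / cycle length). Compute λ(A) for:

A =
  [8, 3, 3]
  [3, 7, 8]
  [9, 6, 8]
λ(A) = 3

Enumerate directed cycles and compute their means (weight / length). Sample:
  cycle 0 → 0: weight = 8, length = 1, mean = 8/1 ≈ 8.000
  cycle 1 → 1: weight = 7, length = 1, mean = 7/1 ≈ 7.000
  cycle 2 → 2: weight = 8, length = 1, mean = 8/1 ≈ 8.000
  cycle 0 → 1 → 0: weight = 6, length = 2, mean = 6/2 ≈ 3.000
  cycle 0 → 2 → 0: weight = 12, length = 2, mean = 12/2 ≈ 6.000
  cycle 1 → 0 → 1: weight = 6, length = 2, mean = 6/2 ≈ 3.000
Minimum mean = 3.000, attained e.g. along the cycle 0 → 1 → 0 with weight 6 and length 2. So λ(A) = 6/2 = 3.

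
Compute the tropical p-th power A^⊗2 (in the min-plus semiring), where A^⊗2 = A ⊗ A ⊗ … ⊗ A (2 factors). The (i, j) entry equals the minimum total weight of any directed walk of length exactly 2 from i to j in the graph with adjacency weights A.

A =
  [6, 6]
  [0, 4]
A^⊗2 =
  [6, 10]
  [4, 6]

Each entry (A^⊗2)_ij equals the minimum over all length-2 walks i = v_0 → v_1 → … → v_2 = j of Σ_t A[v_t][v_{t+1}]. For example, for (i, j) = (0, 1) we minimise over 2 possible intermediate vertex sequences; the minimum is 10, attained along the walk 0 → 1 → 1.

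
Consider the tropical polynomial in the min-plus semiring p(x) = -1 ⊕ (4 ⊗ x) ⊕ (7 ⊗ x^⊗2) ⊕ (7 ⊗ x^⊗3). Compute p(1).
p(1) = -1

A tropical monomial a ⊗ x^⊗i evaluates to a + i · x. Evaluating each term at x = 1:
  Term 0 contributes -1 + 0 · 1 = -1
  Term 1 contributes 4 + 1 · 1 = 5
  Term 2 contributes 7 + 2 · 1 = 9
  Term 3 contributes 7 + 3 · 1 = 10
p(1) = ⊕ of these = min[-1, 5, 9, 10] = -1.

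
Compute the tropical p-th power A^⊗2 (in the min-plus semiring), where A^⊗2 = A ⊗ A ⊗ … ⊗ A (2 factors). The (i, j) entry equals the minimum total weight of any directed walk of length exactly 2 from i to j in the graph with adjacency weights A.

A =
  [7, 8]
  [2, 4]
A^⊗2 =
  [10, 12]
  [6, 8]

Each entry (A^⊗2)_ij equals the minimum over all length-2 walks i = v_0 → v_1 → … → v_2 = j of Σ_t A[v_t][v_{t+1}]. For example, for (i, j) = (0, 1) we minimise over 2 possible intermediate vertex sequences; the minimum is 12, attained along the walk 0 → 1 → 1.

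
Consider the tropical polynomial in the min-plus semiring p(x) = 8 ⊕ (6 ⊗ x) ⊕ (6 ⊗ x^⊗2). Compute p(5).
p(5) = 8

A tropical monomial a ⊗ x^⊗i evaluates to a + i · x. Evaluating each term at x = 5:
  Term 0 contributes 8 + 0 · 5 = 8
  Term 1 contributes 6 + 1 · 5 = 11
  Term 2 contributes 6 + 2 · 5 = 16
p(5) = ⊕ of these = min[8, 11, 16] = 8.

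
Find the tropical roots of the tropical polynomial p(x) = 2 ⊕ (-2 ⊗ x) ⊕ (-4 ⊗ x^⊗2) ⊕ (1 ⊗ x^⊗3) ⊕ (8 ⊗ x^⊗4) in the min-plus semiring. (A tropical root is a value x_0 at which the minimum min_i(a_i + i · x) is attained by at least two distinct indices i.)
Roots: {-7, -5, 2, 4}

Each tropical root is a break point of the lower envelope of the lines y = a_i + i · x (there are 5 lines, with slopes 0, 1, ..., 4). Only the lines that attain the minimum somewhere contribute to roots; other lines are dominated. Here the surviving (envelope) indices are i = 4, i = 3, i = 2, i = 1, i = 0.
Intersections between consecutive envelope lines give the roots: for adjacent envelope indices i < j the intersection is x = (a_i − a_j) / (j − i). Reading off the sorted break points: {-7, -5, 2, 4}.
Verification: at each break x_0, at least two indices attain the minimum of min_i(a_i + i · x_0).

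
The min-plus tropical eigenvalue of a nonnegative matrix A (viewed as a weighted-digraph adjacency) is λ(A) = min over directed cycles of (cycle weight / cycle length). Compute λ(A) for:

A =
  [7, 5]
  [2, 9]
λ(A) = 7/2

Enumerate directed cycles and compute their means (weight / length). Sample:
  cycle 0 → 0: weight = 7, length = 1, mean = 7/1 ≈ 7.000
  cycle 1 → 1: weight = 9, length = 1, mean = 9/1 ≈ 9.000
  cycle 0 → 1 → 0: weight = 7, length = 2, mean = 7/2 ≈ 3.500
  cycle 1 → 0 → 1: weight = 7, length = 2, mean = 7/2 ≈ 3.500
Minimum mean = 3.500, attained e.g. along the cycle 0 → 1 → 0 with weight 7 and length 2. So λ(A) = 7/2 = 7/2.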